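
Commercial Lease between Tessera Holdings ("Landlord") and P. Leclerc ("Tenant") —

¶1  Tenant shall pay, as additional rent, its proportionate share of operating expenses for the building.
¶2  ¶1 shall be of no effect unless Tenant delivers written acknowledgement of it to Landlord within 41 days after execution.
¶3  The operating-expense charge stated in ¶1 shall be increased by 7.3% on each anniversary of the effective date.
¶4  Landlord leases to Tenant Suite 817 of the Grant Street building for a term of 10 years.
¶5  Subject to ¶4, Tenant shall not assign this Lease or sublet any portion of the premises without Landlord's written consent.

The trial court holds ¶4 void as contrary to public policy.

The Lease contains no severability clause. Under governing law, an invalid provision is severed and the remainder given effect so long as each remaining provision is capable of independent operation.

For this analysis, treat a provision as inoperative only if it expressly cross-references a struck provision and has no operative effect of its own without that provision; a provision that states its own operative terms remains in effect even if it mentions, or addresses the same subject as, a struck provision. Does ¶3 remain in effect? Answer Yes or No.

Yes

¶4 is struck. ¶5 mentions ¶4 but its own obligation stands independently of ¶4, so ¶5 is not affected. No other provision's operative terms depend on ¶4. Under the stated default rule, only provisions that cannot operate independently fall away; the rest are enforced. That leaves ¶1, ¶2, ¶3, and ¶5 in effect. ¶3 is among the surviving provisions, so the answer is yes.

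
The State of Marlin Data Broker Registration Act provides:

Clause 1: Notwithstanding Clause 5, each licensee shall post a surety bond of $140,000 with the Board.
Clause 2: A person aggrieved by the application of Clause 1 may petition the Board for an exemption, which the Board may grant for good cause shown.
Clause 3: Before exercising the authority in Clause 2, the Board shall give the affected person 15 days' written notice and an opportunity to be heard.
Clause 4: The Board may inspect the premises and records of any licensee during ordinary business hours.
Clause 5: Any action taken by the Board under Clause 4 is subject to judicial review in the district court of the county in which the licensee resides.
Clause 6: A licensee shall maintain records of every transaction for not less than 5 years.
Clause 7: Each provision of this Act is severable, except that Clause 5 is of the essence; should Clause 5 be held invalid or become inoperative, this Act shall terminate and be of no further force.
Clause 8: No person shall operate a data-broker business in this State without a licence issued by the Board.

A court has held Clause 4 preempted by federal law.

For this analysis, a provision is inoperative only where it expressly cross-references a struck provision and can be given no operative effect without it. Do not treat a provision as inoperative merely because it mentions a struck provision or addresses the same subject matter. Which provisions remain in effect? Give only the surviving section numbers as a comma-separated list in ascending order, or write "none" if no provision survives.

Clause 4 is struck. The only function of Clause 5 is the judicial-review right for Clause 4, so it cannot stand once Clause 4 is removed. Clause 7 makes Clause 5 an essential term, and Clause 5 has been rendered inoperative by the cascade; under Clause 7, the entire Act is therefore void. No provision of the Act survives.

none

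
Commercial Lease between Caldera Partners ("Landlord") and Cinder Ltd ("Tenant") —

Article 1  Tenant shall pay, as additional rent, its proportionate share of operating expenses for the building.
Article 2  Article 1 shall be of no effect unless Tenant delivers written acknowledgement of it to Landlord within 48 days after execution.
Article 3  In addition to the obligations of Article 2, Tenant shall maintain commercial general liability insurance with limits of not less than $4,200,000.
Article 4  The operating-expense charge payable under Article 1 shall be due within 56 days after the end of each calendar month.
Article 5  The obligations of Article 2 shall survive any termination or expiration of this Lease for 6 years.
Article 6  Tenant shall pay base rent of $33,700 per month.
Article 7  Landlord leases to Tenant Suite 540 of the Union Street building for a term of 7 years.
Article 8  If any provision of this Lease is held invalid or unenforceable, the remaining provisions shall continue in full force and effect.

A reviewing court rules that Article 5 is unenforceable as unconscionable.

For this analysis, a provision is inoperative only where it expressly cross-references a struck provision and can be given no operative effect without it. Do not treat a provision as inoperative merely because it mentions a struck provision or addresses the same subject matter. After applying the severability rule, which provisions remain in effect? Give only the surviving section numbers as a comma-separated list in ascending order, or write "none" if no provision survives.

1, 2, 3, 4, 6, 7, 8

Article 5 is struck. Nothing else in the Lease is defined by reference to Article 5. Article 8 is a severability clause and preserves every provision that can still be given independent effect. The provisions still in force are Article 1, Article 2, Article 3, Article 4, Article 6, Article 7, and Article 8.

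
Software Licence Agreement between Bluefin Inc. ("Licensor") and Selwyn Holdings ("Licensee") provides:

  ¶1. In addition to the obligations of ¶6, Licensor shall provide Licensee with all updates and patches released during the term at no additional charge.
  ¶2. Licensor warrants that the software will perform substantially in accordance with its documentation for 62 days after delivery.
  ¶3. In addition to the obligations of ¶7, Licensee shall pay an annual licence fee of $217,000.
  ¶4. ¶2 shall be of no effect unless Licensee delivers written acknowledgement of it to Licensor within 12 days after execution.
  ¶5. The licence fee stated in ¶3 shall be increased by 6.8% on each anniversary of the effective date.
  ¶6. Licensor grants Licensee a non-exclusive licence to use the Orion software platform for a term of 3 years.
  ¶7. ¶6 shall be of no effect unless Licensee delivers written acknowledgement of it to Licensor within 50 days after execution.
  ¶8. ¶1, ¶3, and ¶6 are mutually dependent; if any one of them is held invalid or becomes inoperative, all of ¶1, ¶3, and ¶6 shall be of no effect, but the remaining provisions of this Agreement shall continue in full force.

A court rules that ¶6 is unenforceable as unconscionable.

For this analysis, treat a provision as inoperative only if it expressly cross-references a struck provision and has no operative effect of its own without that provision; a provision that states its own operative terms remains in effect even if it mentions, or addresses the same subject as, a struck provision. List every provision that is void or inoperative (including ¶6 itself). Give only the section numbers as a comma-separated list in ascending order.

¶6 is struck. ¶7 merely fixes the acknowledgement condition for ¶6; with ¶6 gone it has nothing to operate on and falls away. ¶8 declares ¶1, ¶3, and ¶6 mutually dependent; since one of them has fallen, all of them are of no effect. That brings down ¶1 and ¶3 as well. ¶5 in turn depends solely on a provision now struck and likewise falls. The remainder continues in force under ¶8. ¶2, ¶4, and ¶8 remain in effect.

1, 3, 5, 6, 7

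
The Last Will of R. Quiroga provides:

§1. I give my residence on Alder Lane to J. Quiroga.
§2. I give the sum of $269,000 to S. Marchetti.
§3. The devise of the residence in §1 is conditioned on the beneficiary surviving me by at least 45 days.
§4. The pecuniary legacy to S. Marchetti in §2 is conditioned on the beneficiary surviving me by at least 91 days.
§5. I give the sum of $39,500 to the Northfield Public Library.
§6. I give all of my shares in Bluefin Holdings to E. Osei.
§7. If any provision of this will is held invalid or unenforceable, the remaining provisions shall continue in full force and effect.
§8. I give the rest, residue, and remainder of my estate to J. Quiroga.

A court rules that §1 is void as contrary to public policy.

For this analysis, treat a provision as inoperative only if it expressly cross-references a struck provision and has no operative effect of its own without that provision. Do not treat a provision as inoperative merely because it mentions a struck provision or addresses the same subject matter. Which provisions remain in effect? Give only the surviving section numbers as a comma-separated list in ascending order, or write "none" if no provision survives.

§1 is struck. §3 operates only by reference to §1, so it falls with §1. Under the severability clause in §7, the remaining provisions continue in force. §2, §4, §5, §6, §7, and §8 remain in effect.

2, 4, 5, 6, 7, 8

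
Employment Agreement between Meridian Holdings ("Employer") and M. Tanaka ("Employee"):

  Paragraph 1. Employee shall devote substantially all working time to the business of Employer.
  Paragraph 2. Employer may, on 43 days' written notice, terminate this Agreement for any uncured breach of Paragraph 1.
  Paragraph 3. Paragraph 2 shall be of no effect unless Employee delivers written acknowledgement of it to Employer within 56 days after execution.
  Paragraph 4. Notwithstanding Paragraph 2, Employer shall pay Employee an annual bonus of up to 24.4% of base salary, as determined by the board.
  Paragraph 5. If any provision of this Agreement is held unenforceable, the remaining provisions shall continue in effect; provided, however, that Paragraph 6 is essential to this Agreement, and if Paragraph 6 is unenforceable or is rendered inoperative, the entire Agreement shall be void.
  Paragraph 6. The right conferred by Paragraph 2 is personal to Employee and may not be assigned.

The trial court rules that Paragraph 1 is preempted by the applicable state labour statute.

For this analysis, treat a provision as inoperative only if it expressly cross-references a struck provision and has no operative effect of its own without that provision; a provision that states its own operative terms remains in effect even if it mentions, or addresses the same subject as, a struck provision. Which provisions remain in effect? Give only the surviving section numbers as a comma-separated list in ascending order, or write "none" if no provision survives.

none

Paragraph 1 is struck. Paragraph 2 merely fixes the termination right for breach of Paragraph 1; with Paragraph 1 gone it has nothing to operate on and falls away. Paragraph 3 operates only by reference to Paragraph 2, so it falls with Paragraph 2. Paragraph 6 merely fixes the non-assignment of Paragraph 2; with Paragraph 2 gone it has nothing to operate on and falls away. Paragraph 5 makes Paragraph 6 an essential term, and Paragraph 6 has been rendered inoperative by the cascade; under Paragraph 5, the entire Agreement is therefore void. No provision of the Agreement survives.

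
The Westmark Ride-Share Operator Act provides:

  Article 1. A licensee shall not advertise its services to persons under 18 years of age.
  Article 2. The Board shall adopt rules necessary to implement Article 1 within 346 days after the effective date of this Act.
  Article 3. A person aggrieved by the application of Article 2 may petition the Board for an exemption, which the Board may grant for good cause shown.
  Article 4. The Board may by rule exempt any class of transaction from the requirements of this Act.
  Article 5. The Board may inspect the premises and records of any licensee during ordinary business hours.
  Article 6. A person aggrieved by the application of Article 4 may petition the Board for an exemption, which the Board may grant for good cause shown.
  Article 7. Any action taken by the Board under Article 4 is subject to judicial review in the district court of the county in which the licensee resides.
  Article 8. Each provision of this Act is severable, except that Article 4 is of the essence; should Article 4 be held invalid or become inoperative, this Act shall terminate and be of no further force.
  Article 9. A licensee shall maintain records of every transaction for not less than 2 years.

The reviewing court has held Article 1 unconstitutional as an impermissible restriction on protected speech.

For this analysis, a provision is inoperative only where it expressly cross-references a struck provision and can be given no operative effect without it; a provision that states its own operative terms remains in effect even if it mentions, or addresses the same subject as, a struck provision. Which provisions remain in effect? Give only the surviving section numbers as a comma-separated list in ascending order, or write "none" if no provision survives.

4, 5, 6, 7, 8, 9

Article 1 is struck. Article 2 operates only by reference to Article 1, so it falls with Article 1. Article 3 has no operative effect of its own apart from Article 2 and is therefore inoperative. Article 8 makes Article 4 an essential term, but Article 4 is unaffected, so the severability proviso in Article 8 preserves the remaining provisions. That leaves Article 4, Article 5, Article 6, Article 7, Article 8, and Article 9 in effect.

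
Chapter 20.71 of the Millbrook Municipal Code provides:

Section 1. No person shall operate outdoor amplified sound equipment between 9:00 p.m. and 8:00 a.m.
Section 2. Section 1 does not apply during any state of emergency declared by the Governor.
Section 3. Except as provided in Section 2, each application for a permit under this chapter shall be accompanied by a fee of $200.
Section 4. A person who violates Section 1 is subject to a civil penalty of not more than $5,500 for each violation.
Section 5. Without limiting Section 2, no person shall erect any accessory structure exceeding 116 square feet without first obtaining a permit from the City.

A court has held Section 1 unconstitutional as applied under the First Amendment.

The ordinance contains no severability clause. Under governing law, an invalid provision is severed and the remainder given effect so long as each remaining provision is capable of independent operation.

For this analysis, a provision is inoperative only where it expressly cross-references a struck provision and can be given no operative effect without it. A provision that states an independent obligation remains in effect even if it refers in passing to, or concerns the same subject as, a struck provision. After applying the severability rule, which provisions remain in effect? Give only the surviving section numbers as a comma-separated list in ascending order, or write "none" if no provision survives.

3, 5

Section 1 is struck. Section 2 operates only by reference to Section 1, so it falls with Section 1. Section 4 operates only by reference to Section 1, so it falls with Section 1. Section 3 mentions Section 2 but its own obligation stands independently of Section 2, so Section 3 is not affected. Although Section 5 refers to Section 2, its operative terms do not depend on Section 2, so it remains in effect. With no severability clause, the stated default rule severs what cannot stand and enforces each remaining provision that can operate on its own. Section 3 and Section 5 remain in effect.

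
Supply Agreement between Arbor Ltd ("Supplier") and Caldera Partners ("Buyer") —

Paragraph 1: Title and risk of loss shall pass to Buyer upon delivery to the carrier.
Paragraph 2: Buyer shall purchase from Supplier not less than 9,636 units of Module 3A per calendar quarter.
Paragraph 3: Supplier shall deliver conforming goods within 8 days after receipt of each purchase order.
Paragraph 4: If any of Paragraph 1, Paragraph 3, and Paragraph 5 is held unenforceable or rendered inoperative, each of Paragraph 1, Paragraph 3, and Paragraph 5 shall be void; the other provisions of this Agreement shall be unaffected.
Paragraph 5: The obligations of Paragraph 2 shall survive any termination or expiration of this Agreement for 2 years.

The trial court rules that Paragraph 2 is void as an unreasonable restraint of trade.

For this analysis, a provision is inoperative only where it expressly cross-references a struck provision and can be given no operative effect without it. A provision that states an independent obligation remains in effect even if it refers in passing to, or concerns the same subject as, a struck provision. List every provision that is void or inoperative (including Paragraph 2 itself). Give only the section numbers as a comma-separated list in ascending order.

Paragraph 2 is struck. Paragraph 5 operates only by reference to Paragraph 2, so it falls with Paragraph 2. Paragraph 4 declares Paragraph 1, Paragraph 3, and Paragraph 5 mutually dependent; since one of them has fallen, all of them are of no effect. That brings down Paragraph 1 and Paragraph 3 as well. The remainder continues in force under Paragraph 4. Only Paragraph 4 remains in effect.

1, 2, 3, 5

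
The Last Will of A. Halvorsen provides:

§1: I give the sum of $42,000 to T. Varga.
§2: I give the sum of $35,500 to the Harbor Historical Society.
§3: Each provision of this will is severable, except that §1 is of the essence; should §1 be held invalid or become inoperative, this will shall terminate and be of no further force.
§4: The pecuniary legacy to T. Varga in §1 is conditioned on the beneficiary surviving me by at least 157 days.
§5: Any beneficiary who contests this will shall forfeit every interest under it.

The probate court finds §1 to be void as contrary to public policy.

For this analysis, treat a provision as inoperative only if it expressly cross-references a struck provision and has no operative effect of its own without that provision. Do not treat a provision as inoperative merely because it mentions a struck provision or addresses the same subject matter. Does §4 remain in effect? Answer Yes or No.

No

§1 is struck. §4 operates only by reference to §1, so it falls with §1. §3 makes §1 an essential term, and §1 is the provision held invalid; under §3, the entire will is therefore void. No provision of the will survives. §4 is among the inoperative provisions, so the answer is no.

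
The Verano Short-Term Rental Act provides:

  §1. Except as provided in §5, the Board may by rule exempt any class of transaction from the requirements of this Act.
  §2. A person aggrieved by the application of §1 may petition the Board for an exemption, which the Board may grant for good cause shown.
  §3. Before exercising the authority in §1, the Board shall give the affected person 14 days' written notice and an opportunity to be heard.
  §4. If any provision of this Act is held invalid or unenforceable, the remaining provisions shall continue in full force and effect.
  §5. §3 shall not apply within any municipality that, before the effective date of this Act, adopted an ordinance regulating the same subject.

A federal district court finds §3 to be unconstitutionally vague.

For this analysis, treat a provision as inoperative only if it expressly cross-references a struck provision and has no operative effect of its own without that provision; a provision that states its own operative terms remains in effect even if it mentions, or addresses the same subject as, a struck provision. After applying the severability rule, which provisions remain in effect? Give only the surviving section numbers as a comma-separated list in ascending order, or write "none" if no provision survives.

§3 is struck. §5 operates only by reference to §3, so it falls with §3. Although §1 refers to §5, its operative terms do not depend on §5, so it remains in effect. Under the severability clause in §4, the remaining provisions continue in force. The provisions still in force are §1, §2, and §4.

1, 2, 4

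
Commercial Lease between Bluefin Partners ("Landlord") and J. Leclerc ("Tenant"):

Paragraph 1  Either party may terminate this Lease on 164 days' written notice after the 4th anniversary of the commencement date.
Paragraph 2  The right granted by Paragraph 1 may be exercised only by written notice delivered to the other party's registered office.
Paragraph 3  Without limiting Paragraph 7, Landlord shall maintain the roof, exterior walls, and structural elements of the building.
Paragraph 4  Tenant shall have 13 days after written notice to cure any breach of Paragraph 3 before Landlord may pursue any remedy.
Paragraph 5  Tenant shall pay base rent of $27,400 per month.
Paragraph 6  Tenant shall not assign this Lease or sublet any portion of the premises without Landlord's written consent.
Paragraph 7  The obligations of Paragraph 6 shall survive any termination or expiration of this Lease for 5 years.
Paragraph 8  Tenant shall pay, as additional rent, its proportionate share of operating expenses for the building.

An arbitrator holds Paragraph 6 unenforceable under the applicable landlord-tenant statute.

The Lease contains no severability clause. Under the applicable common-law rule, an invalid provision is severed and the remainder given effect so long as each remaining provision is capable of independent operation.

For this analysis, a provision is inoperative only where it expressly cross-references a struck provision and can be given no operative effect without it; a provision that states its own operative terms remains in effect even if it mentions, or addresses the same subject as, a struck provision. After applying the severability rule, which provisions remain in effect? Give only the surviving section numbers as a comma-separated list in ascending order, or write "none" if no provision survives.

Paragraph 6 is struck. The only function of Paragraph 7 is the survival period for Paragraph 6, so it cannot stand once Paragraph 6 is removed. Although Paragraph 3 refers to Paragraph 7, its operative terms do not depend on Paragraph 7, so it remains in effect. With no severability clause, the stated default rule severs what cannot stand and enforces each remaining provision that can operate on its own. That leaves Paragraph 1, Paragraph 2, Paragraph 3, Paragraph 4, Paragraph 5, and Paragraph 8 in effect.

1, 2, 3, 4, 5, 8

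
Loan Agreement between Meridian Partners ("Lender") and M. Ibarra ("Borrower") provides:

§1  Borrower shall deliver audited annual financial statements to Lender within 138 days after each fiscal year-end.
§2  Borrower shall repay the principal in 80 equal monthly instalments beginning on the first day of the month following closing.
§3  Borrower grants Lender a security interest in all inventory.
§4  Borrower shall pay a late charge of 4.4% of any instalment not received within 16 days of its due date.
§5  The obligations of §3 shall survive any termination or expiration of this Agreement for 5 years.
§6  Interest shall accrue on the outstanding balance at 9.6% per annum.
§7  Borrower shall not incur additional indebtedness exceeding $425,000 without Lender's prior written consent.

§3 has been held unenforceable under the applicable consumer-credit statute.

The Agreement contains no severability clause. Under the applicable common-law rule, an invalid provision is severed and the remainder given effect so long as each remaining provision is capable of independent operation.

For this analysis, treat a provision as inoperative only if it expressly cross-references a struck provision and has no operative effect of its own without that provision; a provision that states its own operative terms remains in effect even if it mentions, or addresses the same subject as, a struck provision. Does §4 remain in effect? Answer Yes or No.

§3 is struck. §5 has no operative effect of its own apart from §3 and is therefore inoperative. Under the stated default rule, only provisions that cannot operate independently fall away; the rest are enforced. The provisions still in force are §1, §2, §4, §6, and §7. §4 is among the surviving provisions, so the answer is yes.

Yes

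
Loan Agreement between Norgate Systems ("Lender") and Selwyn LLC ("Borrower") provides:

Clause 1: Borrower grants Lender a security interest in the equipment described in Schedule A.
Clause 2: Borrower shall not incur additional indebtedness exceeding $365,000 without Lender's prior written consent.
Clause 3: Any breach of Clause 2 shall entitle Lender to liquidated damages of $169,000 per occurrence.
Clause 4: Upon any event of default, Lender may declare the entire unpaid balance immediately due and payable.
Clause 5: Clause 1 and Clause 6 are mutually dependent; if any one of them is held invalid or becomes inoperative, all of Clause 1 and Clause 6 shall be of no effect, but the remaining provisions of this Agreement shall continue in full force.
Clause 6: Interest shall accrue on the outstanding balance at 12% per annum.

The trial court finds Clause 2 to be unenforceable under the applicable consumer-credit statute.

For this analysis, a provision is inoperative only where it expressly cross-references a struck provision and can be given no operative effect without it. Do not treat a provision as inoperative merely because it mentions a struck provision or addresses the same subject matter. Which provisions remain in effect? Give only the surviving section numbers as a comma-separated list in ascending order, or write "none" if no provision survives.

Clause 2 is struck. Clause 3 does nothing except set the liquidated-damages amount by reference to Clause 2; with Clause 2 gone it has no independent effect and is inoperative. Clause 5 ties Clause 1 and Clause 6 together, but none of those is affected here; the remaining provisions continue in force under Clause 5. The provisions still in force are Clause 1, Clause 4, Clause 5, and Clause 6.

1, 4, 5, 6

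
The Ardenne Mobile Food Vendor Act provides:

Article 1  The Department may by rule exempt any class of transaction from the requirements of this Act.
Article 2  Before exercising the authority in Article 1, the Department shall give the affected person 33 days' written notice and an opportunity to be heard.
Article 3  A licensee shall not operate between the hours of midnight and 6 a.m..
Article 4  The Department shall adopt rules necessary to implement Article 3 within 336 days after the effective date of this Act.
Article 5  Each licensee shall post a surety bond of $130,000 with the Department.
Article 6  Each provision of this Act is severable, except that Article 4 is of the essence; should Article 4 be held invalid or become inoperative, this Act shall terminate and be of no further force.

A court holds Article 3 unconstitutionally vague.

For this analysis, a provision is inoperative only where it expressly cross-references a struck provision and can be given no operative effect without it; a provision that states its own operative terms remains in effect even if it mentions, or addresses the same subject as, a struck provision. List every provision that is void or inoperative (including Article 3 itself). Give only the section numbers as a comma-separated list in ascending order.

1, 2, 3, 4, 5, 6

Article 3 is struck. Article 4 has no operative effect of its own apart from Article 3 and is therefore inoperative. Article 6 makes Article 4 an essential term, and Article 4 has been rendered inoperative by the cascade; under Article 6, the entire Act is therefore void. No provision of the Act survives.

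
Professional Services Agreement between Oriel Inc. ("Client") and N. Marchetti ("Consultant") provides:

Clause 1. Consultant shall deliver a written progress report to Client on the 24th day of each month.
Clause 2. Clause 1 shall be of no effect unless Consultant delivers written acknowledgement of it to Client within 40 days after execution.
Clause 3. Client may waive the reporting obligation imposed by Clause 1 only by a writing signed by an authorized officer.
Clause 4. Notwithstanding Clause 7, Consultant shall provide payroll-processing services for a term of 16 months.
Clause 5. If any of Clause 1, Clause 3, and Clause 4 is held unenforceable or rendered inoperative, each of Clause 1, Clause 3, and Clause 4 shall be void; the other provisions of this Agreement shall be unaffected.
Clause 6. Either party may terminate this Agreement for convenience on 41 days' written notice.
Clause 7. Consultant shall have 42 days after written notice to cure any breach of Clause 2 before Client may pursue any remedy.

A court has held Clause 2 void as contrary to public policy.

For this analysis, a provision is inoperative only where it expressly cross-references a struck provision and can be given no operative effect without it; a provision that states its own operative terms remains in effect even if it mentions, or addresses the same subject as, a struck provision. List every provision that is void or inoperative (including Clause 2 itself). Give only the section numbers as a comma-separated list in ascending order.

2, 7

Clause 2 is struck. Clause 7 operates only by reference to Clause 2, so it falls with Clause 2. Clause 4 mentions Clause 7 but its own obligation stands independently of Clause 7, so Clause 4 is not affected. Clause 5 ties Clause 1, Clause 3, and Clause 4 together, but none of those is affected here; the remaining provisions continue in force under Clause 5. The provisions still in force are Clause 1, Clause 3, Clause 4, Clause 5, and Clause 6.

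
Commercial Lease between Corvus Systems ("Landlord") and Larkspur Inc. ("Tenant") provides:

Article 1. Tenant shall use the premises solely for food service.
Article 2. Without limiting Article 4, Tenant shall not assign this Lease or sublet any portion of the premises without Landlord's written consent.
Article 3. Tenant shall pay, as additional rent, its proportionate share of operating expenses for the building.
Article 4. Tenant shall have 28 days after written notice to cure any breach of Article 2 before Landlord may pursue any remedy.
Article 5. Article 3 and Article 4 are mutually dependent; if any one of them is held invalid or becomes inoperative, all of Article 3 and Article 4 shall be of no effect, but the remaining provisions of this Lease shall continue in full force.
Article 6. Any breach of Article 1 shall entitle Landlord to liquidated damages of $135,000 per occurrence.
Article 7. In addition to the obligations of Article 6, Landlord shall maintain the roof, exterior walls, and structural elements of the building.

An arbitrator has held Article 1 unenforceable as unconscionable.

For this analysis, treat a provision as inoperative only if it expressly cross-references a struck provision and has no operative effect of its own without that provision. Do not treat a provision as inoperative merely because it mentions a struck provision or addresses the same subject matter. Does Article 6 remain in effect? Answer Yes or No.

Article 1 is struck. Article 6 has no operative effect of its own apart from Article 1 and is therefore inoperative. Although Article 7 refers to Article 6, its operative terms do not depend on Article 6, so it remains in effect. Article 5 ties Article 3 and Article 4 together, but none of those is affected here; the remaining provisions continue in force under Article 5. Article 2, Article 3, Article 4, Article 5, and Article 7 remain in effect. Article 6 is among the inoperative provisions, so the answer is no.

No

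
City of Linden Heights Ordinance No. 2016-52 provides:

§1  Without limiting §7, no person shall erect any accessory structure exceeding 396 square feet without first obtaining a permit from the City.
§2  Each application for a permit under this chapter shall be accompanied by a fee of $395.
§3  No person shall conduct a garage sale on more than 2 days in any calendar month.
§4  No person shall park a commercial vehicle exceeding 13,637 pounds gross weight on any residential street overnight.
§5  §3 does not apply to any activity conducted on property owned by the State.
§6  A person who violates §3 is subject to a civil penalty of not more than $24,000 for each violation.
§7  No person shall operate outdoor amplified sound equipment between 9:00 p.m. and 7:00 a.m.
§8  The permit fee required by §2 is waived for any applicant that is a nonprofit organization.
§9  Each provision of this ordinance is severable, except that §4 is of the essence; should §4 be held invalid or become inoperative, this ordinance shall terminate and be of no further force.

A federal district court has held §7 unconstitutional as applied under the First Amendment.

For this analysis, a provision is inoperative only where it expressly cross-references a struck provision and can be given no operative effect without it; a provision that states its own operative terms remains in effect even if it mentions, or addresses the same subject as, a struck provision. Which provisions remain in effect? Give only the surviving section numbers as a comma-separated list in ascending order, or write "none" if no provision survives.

§7 is struck. §1 mentions §7 but its own obligation stands independently of §7, so §1 is not affected. Nothing else in the ordinance is defined by reference to §7. §9 makes §4 an essential term, but §4 is unaffected, so the severability proviso in §9 preserves the remaining provisions. §1, §2, §3, §4, §5, §6, §8, and §9 remain in effect.

1, 2, 3, 4, 5, 6, 8, 9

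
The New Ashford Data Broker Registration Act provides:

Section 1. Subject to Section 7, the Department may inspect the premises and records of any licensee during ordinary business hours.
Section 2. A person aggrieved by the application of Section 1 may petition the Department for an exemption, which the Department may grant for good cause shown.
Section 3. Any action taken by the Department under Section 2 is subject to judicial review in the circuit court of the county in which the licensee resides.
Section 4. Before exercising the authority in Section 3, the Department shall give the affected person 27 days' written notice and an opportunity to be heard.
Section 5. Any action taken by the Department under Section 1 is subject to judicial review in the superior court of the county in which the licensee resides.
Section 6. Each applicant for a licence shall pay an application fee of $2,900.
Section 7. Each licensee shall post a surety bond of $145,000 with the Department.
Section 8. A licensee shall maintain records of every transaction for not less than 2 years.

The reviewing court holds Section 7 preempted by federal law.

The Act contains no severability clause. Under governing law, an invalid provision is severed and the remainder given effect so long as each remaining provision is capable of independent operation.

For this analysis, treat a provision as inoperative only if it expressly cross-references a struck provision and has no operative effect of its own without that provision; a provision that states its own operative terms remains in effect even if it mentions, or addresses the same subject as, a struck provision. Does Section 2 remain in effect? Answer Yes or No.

Section 7 is struck. Section 1 mentions Section 7 but its own obligation stands independently of Section 7, so Section 1 is not affected. Nothing else in the Act is defined by reference to Section 7. With no severability clause, the stated default rule severs what cannot stand and enforces each remaining provision that can operate on its own. Section 1, Section 2, Section 3, Section 4, Section 5, Section 6, and Section 8 remain in effect. Section 2 is among the surviving provisions, so the answer is yes.

Yes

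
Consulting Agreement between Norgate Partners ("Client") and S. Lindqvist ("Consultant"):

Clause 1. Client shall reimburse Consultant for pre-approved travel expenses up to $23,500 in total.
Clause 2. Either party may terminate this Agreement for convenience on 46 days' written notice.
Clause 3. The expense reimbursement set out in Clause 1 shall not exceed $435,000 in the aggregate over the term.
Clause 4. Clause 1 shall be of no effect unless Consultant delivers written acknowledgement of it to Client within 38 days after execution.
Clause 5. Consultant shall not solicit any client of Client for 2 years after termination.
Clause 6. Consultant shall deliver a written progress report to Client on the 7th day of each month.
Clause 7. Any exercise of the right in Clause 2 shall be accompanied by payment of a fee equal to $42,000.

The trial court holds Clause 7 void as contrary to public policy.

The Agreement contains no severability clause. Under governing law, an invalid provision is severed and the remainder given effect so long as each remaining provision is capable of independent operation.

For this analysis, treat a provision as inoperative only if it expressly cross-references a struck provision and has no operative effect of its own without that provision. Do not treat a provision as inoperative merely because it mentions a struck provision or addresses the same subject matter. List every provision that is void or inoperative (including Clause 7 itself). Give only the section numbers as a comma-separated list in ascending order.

7

Clause 7 is struck. Nothing else in the Agreement is defined by reference to Clause 7. Under the stated default rule, only provisions that cannot operate independently fall away; the rest are enforced. Clause 1, Clause 2, Clause 3, Clause 4, Clause 5, and Clause 6 remain in effect.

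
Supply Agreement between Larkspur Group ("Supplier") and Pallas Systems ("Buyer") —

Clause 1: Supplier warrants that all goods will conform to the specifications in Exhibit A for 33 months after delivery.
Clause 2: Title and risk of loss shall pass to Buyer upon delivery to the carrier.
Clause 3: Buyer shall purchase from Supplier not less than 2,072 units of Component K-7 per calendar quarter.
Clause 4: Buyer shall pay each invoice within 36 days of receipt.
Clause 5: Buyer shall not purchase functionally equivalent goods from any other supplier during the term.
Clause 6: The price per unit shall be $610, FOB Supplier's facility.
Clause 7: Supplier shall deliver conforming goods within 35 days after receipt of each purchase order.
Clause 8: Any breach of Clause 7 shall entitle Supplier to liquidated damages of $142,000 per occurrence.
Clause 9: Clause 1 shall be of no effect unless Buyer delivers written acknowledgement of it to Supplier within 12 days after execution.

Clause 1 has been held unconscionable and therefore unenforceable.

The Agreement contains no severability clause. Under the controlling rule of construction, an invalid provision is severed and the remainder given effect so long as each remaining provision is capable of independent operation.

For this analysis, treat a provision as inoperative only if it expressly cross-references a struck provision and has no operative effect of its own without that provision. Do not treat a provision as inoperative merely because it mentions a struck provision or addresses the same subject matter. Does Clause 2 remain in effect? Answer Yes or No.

Clause 1 is struck. The only function of Clause 9 is the acknowledgement condition for Clause 1, so it cannot stand once Clause 1 is removed. Under the stated default rule, only provisions that cannot operate independently fall away; the rest are enforced. Clause 2, Clause 3, Clause 4, Clause 5, Clause 6, Clause 7, and Clause 8 remain in effect. Clause 2 is among the surviving provisions, so the answer is yes.

Yes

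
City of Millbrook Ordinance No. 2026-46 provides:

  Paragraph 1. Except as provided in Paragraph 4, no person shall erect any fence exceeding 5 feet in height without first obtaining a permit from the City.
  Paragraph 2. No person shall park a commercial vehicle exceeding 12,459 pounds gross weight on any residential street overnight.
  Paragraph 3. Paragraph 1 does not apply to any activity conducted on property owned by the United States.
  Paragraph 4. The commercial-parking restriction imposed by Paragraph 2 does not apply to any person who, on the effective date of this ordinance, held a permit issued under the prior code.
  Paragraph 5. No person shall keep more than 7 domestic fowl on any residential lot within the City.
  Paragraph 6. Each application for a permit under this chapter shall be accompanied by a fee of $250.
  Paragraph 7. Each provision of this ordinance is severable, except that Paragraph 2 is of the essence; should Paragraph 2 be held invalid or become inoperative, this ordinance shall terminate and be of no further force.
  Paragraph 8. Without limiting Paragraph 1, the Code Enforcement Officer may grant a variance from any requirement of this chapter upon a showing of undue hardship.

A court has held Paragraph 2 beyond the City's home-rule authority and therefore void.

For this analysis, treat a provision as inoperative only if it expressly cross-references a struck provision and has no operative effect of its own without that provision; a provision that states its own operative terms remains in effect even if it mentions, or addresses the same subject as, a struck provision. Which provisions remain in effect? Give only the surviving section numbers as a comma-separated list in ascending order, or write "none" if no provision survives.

none

Paragraph 2 is struck. The only function of Paragraph 4 is the grandfather exemption from Paragraph 2, so it cannot stand once Paragraph 2 is removed. Paragraph 7 makes Paragraph 2 an essential term, and Paragraph 2 is the provision held invalid; under Paragraph 7, the entire ordinance is therefore void. No provision of the ordinance survives.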